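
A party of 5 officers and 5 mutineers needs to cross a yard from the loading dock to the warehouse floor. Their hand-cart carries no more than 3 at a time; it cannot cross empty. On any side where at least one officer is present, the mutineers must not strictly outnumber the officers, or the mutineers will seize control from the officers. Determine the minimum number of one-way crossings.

11

Counting alone: each trip to the warehouse floor takes at most 3 across and each return brings at least 1 back, so after t trips out (and t−1 returns) at most 3t − (t−1) of the 10 are across; that first reaches 10 at t = 5, so at least 9 crossings are needed.
The safety rule pushes this higher. Following every safe sequence of crossings, the most of the 10 that can be at the warehouse floor as the hand-cart arrives there on crossing 9 is 9 — never all 10.
So no plan with fewer than 11 crossings exists, and this one achieves 11:
1. 2 mutineers → the warehouse floor.  (the loading dock: 5O 3M; the warehouse floor: 0O 2M)
2. 1 mutineer ← the loading dock.  (the loading dock: 5O 4M; the warehouse floor: 0O 1M)
3. 3 mutineers → the warehouse floor.  (the loading dock: 5O 1M; the warehouse floor: 0O 4M)
4. 1 mutineer ← the loading dock.  (the loading dock: 5O 2M; the warehouse floor: 0O 3M)
5. 3 officers → the warehouse floor.  (the loading dock: 2O 2M; the warehouse floor: 3O 3M)
6. 1 officer and 1 mutineer ← the loading dock.  (the loading dock: 3O 3M; the warehouse floor: 2O 2M)
7. 3 officers → the warehouse floor.  (the loading dock: 0O 3M; the warehouse floor: 5O 2M)
8. 1 mutineer ← the loading dock.  (the loading dock: 0O 4M; the warehouse floor: 5O 1M)
9. 2 mutineers → the warehouse floor.  (the loading dock: 0O 2M; the warehouse floor: 5O 3M)
10. 1 mutineer ← the loading dock.  (the loading dock: 0O 3M; the warehouse floor: 5O 2M)
11. 3 mutineers → the warehouse floor.  (the loading dock: 0O 0M; the warehouse floor: 5O 5M)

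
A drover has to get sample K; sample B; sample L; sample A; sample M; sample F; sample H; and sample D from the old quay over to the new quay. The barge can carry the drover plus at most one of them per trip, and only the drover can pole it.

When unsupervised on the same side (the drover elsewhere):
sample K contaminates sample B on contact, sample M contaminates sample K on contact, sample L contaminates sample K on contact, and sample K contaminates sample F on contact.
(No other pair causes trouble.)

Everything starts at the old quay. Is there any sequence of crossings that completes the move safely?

No

Following every safe sequence of crossings from the start, the most of the 8 that can be at the new quay as the barge arrives there on crossings 1, 3, 5, 7, 9 is 1, 2, 3, 4, 5 respectively; the best ever achieved is 5 of 8.
From crossing 11 on, no configuration arises that was not already reachable earlier: only 88 distinct safe configurations (who is on which side, and where the barge is) can ever be reached, none of them has everyone across, and every continuation just revisits them. So no valid plan exists.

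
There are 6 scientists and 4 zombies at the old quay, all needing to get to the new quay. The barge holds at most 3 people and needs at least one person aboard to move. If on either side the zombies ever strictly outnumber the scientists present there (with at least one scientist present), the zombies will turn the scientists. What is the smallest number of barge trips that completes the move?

Counting alone: each trip to the new quay takes at most 3 across and each return brings at least 1 back, so after t trips out (and t−1 returns) at most 3t − (t−1) of the 10 are across; that first reaches 10 at t = 5, so at least 9 crossings are needed.
The plan below uses exactly 9 crossings, so it is optimal:
1. 2 zombies → the new quay.  (the old quay: 6S 2Z; the new quay: 0S 2Z)
2. 1 zombie ← the old quay.  (the old quay: 6S 3Z; the new quay: 0S 1Z)
3. 3 zombies → the new quay.  (the old quay: 6S 0Z; the new quay: 0S 4Z)
4. 1 zombie ← the old quay.  (the old quay: 6S 1Z; the new quay: 0S 3Z)
5. 3 scientists → the new quay.  (the old quay: 3S 1Z; the new quay: 3S 3Z)
6. 1 zombie ← the old quay.  (the old quay: 3S 2Z; the new quay: 3S 2Z)
7. 1 scientist and 2 zombies → the new quay.  (the old quay: 2S 0Z; the new quay: 4S 4Z)
8. 1 zombie ← the old quay.  (the old quay: 2S 1Z; the new quay: 4S 3Z)
9. 2 scientists and 1 zombie → the new quay.  (the old quay: 0S 0Z; the new quay: 6S 4Z)

9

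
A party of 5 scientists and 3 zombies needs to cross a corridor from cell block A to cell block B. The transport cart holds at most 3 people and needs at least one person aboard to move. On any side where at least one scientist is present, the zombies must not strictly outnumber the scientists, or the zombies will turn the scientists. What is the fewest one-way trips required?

Counting alone: each trip to cell block B takes at most 3 across and each return brings at least 1 back, so after t trips out (and t−1 returns) at most 3t − (t−1) of the 8 are across; that first reaches 8 at t = 4, so at least 7 crossings are needed.
The plan below uses exactly 7 crossings, so it is optimal:
1. 2 zombies → cell block B.  (cell block A: 5S 1Z; cell block B: 0S 2Z)
2. 1 zombie ← cell block A.  (cell block A: 5S 2Z; cell block B: 0S 1Z)
3. 2 scientists and 1 zombie → cell block B.  (cell block A: 3S 1Z; cell block B: 2S 2Z)
4. 1 zombie ← cell block A.  (cell block A: 3S 2Z; cell block B: 2S 1Z)
5. 1 scientist and 2 zombies → cell block B.  (cell block A: 2S 0Z; cell block B: 3S 3Z)
6. 1 zombie ← cell block A.  (cell block A: 2S 1Z; cell block B: 3S 2Z)
7. 2 scientists and 1 zombie → cell block B.  (cell block A: 0S 0Z; cell block B: 5S 3Z)

7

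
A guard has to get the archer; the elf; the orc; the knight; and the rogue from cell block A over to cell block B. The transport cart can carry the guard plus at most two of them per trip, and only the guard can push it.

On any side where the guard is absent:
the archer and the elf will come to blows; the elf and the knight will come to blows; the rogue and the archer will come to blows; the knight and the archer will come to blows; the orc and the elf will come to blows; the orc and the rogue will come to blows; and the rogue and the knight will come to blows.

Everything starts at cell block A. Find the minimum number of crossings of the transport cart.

impossible

Whatever the first load, the items left behind include a forbidden pair without the guard. No opening move is safe, so no plan exists.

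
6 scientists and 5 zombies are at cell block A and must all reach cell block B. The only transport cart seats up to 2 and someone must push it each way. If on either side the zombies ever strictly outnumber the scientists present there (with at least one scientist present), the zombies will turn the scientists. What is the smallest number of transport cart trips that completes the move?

19

Counting alone: each trip to cell block B takes at most 2 across and each return brings at least 1 back, so after t trips out (and t−1 returns) at most 2t − (t−1) of the 11 are across; that first reaches 11 at t = 10, so at least 19 crossings are needed.
The plan below uses exactly 19 crossings, so it is optimal:
1. 2 zombies → cell block B.  (cell block A: 6S 3Z; cell block B: 0S 2Z)
2. 1 zombie ← cell block A.  (cell block A: 6S 4Z; cell block B: 0S 1Z)
3. 2 zombies → cell block B.  (cell block A: 6S 2Z; cell block B: 0S 3Z)
4. 1 zombie ← cell block A.  (cell block A: 6S 3Z; cell block B: 0S 2Z)
5. 2 scientists → cell block B.  (cell block A: 4S 3Z; cell block B: 2S 2Z)
6. 1 zombie ← cell block A.  (cell block A: 4S 4Z; cell block B: 2S 1Z)
7. 1 scientist and 1 zombie → cell block B.  (cell block A: 3S 3Z; cell block B: 3S 2Z)
8. 1 scientist ← cell block A.  (cell block A: 4S 3Z; cell block B: 2S 2Z)
9. 1 scientist and 1 zombie → cell block B.  (cell block A: 3S 2Z; cell block B: 3S 3Z)
10. 1 zombie ← cell block A.  (cell block A: 3S 3Z; cell block B: 3S 2Z)
11. 1 scientist and 1 zombie → cell block B.  (cell block A: 2S 2Z; cell block B: 4S 3Z)
12. 1 scientist ← cell block A.  (cell block A: 3S 2Z; cell block B: 3S 3Z)
13. 1 scientist and 1 zombie → cell block B.  (cell block A: 2S 1Z; cell block B: 4S 4Z)
14. 1 zombie ← cell block A.  (cell block A: 2S 2Z; cell block B: 4S 3Z)
15. 1 scientist and 1 zombie → cell block B.  (cell block A: 1S 1Z; cell block B: 5S 4Z)
16. 1 scientist ← cell block A.  (cell block A: 2S 1Z; cell block B: 4S 4Z)
17. 1 scientist and 1 zombie → cell block B.  (cell block A: 1S 0Z; cell block B: 5S 5Z)
18. 1 zombie ← cell block A.  (cell block A: 1S 1Z; cell block B: 5S 4Z)
19. 1 scientist and 1 zombie → cell block B.  (cell block A: 0S 0Z; cell block B: 6S 5Z)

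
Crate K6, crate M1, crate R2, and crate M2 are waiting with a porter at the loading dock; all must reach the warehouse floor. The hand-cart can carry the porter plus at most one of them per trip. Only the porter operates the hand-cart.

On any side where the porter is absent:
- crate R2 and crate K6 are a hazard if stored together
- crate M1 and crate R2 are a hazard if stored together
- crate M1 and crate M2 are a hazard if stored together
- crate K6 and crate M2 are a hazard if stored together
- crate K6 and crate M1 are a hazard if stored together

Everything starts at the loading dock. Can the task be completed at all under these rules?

No

Whatever the first load, the items left behind include a forbidden pair without the porter. No opening move is safe, so no plan exists.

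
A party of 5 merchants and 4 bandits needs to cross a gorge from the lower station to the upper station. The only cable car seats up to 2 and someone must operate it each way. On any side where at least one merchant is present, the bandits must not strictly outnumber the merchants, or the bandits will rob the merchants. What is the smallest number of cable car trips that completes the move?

15

Counting alone: each trip to the upper station takes at most 2 across and each return brings at least 1 back, so after t trips out (and t−1 returns) at most 2t − (t−1) of the 9 are across; that first reaches 9 at t = 8, so at least 15 crossings are needed.
The plan below uses exactly 15 crossings, so it is optimal:
1. 2 bandits → the upper station.  (the lower station: 5M 2B; the upper station: 0M 2B)
2. 1 bandit ← the lower station.  (the lower station: 5M 3B; the upper station: 0M 1B)
3. 2 bandits → the upper station.  (the lower station: 5M 1B; the upper station: 0M 3B)
4. 1 bandit ← the lower station.  (the lower station: 5M 2B; the upper station: 0M 2B)
5. 2 merchants → the upper station.  (the lower station: 3M 2B; the upper station: 2M 2B)
6. 1 bandit ← the lower station.  (the lower station: 3M 3B; the upper station: 2M 1B)
7. 1 merchant and 1 bandit → the upper station.  (the lower station: 2M 2B; the upper station: 3M 2B)
8. 1 merchant ← the lower station.  (the lower station: 3M 2B; the upper station: 2M 2B)
9. 1 merchant and 1 bandit → the upper station.  (the lower station: 2M 1B; the upper station: 3M 3B)
10. 1 bandit ← the lower station.  (the lower station: 2M 2B; the upper station: 3M 2B)
11. 1 merchant and 1 bandit → the upper station.  (the lower station: 1M 1B; the upper station: 4M 3B)
12. 1 merchant ← the lower station.  (the lower station: 2M 1B; the upper station: 3M 3B)
13. 1 merchant and 1 bandit → the upper station.  (the lower station: 1M 0B; the upper station: 4M 4B)
14. 1 bandit ← the lower station.  (the lower station: 1M 1B; the upper station: 4M 3B)
15. 1 merchant and 1 bandit → the upper station.  (the lower station: 0M 0B; the upper station: 5M 4B)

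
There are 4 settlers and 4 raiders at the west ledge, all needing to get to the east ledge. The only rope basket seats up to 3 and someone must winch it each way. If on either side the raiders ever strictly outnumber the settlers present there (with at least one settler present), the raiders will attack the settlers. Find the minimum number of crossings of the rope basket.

Counting alone: each trip to the east ledge takes at most 3 across and each return brings at least 1 back, so after t trips out (and t−1 returns) at most 3t − (t−1) of the 8 are across; that first reaches 8 at t = 4, so at least 7 crossings are needed.
The safety rule pushes this higher. Following every safe sequence of crossings, the most of the 8 that can be at the east ledge as the rope basket arrives there on crossing 7 is 7 — never all 8.
So no plan with fewer than 9 crossings exists, and this one achieves 9:
1. 2 raiders → the east ledge.  (the west ledge: 4S 2R; the east ledge: 0S 2R)
2. 1 raider ← the west ledge.  (the west ledge: 4S 3R; the east ledge: 0S 1R)
3. 3 raiders → the east ledge.  (the west ledge: 4S 0R; the east ledge: 0S 4R)
4. 1 raider ← the west ledge.  (the west ledge: 4S 1R; the east ledge: 0S 3R)
5. 3 settlers → the east ledge.  (the west ledge: 1S 1R; the east ledge: 3S 3R)
6. 1 settler and 1 raider ← the west ledge.  (the west ledge: 2S 2R; the east ledge: 2S 2R)
7. 2 settlers → the east ledge.  (the west ledge: 0S 2R; the east ledge: 4S 2R)
8. 1 raider ← the west ledge.  (the west ledge: 0S 3R; the east ledge: 4S 1R)
9. 3 raiders → the east ledge.  (the west ledge: 0S 0R; the east ledge: 4S 4R)

9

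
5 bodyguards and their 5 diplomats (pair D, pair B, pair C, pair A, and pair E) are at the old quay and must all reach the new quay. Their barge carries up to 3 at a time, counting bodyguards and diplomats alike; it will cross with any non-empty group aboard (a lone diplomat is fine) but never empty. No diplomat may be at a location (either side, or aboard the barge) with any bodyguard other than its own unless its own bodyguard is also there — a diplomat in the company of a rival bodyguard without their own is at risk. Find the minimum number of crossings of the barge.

Counting alone: each trip to the new quay takes at most 3 across and each return brings at least 1 back, so after t trips out (and t−1 returns) at most 3t − (t−1) of the 10 are across; that first reaches 10 at t = 5, so at least 9 crossings are needed.
The safety rule pushes this higher. Following every safe sequence of crossings, the most of the 10 that can be at the new quay as the barge arrives there on crossing 9 is 9 — never all 10.
So no plan with fewer than 11 crossings exists, and this one achieves 11:
1. bodyguard D and diplomat D cross → the new quay.
2. bodyguard D crosses ← the old quay.
3. diplomat A, diplomat B, and diplomat C cross → the new quay.
4. diplomat D crosses ← the old quay.
5. bodyguard A, bodyguard B, and bodyguard C cross → the new quay.
6. bodyguard B and diplomat B cross ← the old quay.
7. bodyguard B, bodyguard D, and bodyguard E cross → the new quay.
8. diplomat C crosses ← the old quay.
9. diplomat B and diplomat D cross → the new quay.
10. diplomat D crosses ← the old quay.
11. diplomat C, diplomat D, and diplomat E cross → the new quay.

11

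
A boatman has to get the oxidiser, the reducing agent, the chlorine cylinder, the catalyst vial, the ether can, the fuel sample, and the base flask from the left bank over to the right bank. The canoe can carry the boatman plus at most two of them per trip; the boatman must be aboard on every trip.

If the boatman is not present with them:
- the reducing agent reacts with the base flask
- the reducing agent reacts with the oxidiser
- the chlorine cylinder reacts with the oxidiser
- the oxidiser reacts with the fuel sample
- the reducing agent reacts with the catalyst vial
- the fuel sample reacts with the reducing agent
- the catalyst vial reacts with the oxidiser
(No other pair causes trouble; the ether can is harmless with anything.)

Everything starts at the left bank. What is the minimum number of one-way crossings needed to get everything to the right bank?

11

Counting alone: the boatman can take at most 2 across per trip to the right bank, so moving all 7 needs at least 4 loaded trips out, with a return between consecutive ones — at least 7 crossings.
The safety rule pushes this higher. Following every safe sequence of crossings, the most of the 7 that can be at the right bank as the canoe arrives there on crossings 7, 9 is 5, 6 respectively — never all 7.
So no plan with fewer than 11 crossings exists, and this one achieves 11:
1. Boatman goes to the right bank with the oxidiser and the reducing agent.  [the left bank: the base flask, the catalyst vial, the chlorine cylinder, the ether can, the fuel sample | the right bank: the oxidiser, the reducing agent]
2. Boatman goes back to the left bank with the oxidiser.  [the left bank: the base flask, the catalyst vial, the chlorine cylinder, the ether can, the fuel sample, the oxidiser | the right bank: the reducing agent]
3. Boatman goes to the right bank with the chlorine cylinder and the oxidiser.  [the left bank: the base flask, the catalyst vial, the ether can, the fuel sample | the right bank: the chlorine cylinder, the oxidiser, the reducing agent]
4. Boatman goes back to the left bank with the oxidiser.  [the left bank: the base flask, the catalyst vial, the ether can, the fuel sample, the oxidiser | the right bank: the chlorine cylinder, the reducing agent]
5. Boatman goes to the right bank with the ether can and the oxidiser.  [the left bank: the base flask, the catalyst vial, the fuel sample | the right bank: the chlorine cylinder, the ether can, the oxidiser, the reducing agent]
6. Boatman goes back to the left bank with the oxidiser.  [the left bank: the base flask, the catalyst vial, the fuel sample, the oxidiser | the right bank: the chlorine cylinder, the ether can, the reducing agent]
7. Boatman goes to the right bank with the catalyst vial and the fuel sample.  [the left bank: the base flask, the oxidiser | the right bank: the catalyst vial, the chlorine cylinder, the ether can, the fuel sample, the reducing agent]
8. Boatman goes back to the left bank with the reducing agent.  [the left bank: the base flask, the oxidiser, the reducing agent | the right bank: the catalyst vial, the chlorine cylinder, the ether can, the fuel sample]
9. Boatman goes to the right bank with the base flask and the oxidiser.  [the left bank: the reducing agent | the right bank: the base flask, the catalyst vial, the chlorine cylinder, the ether can, the fuel sample, the oxidiser]
10. Boatman goes back to the left bank with the oxidiser.  [the left bank: the oxidiser, the reducing agent | the right bank: the base flask, the catalyst vial, the chlorine cylinder, the ether can, the fuel sample]
11. Boatman goes to the right bank with the oxidiser and the reducing agent.  [the left bank: — | the right bank: the base flask, the catalyst vial, the chlorine cylinder, the ether can, the fuel sample, the oxidiser, the reducing agent]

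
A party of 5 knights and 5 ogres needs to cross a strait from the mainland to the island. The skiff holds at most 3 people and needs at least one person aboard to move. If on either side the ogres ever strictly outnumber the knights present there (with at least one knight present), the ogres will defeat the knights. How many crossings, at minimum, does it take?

Counting alone: each trip to the island takes at most 3 across and each return brings at least 1 back, so after t trips out (and t−1 returns) at most 3t − (t−1) of the 10 are across; that first reaches 10 at t = 5, so at least 9 crossings are needed.
The safety rule pushes this higher. Following every safe sequence of crossings, the most of the 10 that can be at the island as the skiff arrives there on crossing 9 is 9 — never all 10.
So no plan with fewer than 11 crossings exists, and this one achieves 11:
1. 2 ogres → the island.  (the mainland: 5K 3O; the island: 0K 2O)
2. 1 ogre ← the mainland.  (the mainland: 5K 4O; the island: 0K 1O)
3. 3 ogres → the island.  (the mainland: 5K 1O; the island: 0K 4O)
4. 1 ogre ← the mainland.  (the mainland: 5K 2O; the island: 0K 3O)
5. 3 knights → the island.  (the mainland: 2K 2O; the island: 3K 3O)
6. 1 knight and 1 ogre ← the mainland.  (the mainland: 3K 3O; the island: 2K 2O)
7. 3 knights → the island.  (the mainland: 0K 3O; the island: 5K 2O)
8. 1 ogre ← the mainland.  (the mainland: 0K 4O; the island: 5K 1O)
9. 2 ogres → the island.  (the mainland: 0K 2O; the island: 5K 3O)
10. 1 ogre ← the mainland.  (the mainland: 0K 3O; the island: 5K 2O)
11. 3 ogres → the island.  (the mainland: 0K 0O; the island: 5K 5O)

11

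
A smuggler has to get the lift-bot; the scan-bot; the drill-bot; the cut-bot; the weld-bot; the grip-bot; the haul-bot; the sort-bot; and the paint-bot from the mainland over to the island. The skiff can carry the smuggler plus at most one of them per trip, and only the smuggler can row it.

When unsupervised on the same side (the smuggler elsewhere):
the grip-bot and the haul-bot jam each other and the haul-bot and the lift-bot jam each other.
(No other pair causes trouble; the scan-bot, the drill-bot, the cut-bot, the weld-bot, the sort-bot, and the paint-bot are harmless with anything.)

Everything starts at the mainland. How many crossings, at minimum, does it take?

Counting alone: the smuggler can take at most 1 across per trip to the island, so moving all 9 needs at least 9 loaded trips out, with a return between consecutive ones — at least 17 crossings.
The safety rule pushes this higher. Following every safe sequence of crossings, the most of the 9 that can be at the island as the skiff arrives there on crossing 17 is 8 — never all 9.
So no plan with fewer than 19 crossings exists, and this one achieves 19:
1. Smuggler goes to the island with the haul-bot.  [the mainland: the cut-bot, the drill-bot, the grip-bot, the lift-bot, the paint-bot, the scan-bot, the sort-bot, the weld-bot | the island: the haul-bot]
2. Smuggler goes back to the mainland alone.  [the mainland: the cut-bot, the drill-bot, the grip-bot, the lift-bot, the paint-bot, the scan-bot, the sort-bot, the weld-bot | the island: the haul-bot]
3. Smuggler goes to the island with the lift-bot.  [the mainland: the cut-bot, the drill-bot, the grip-bot, the paint-bot, the scan-bot, the sort-bot, the weld-bot | the island: the haul-bot, the lift-bot]
4. Smuggler goes back to the mainland with the haul-bot.  [the mainland: the cut-bot, the drill-bot, the grip-bot, the haul-bot, the paint-bot, the scan-bot, the sort-bot, the weld-bot | the island: the lift-bot]
5. Smuggler goes to the island with the grip-bot.  [the mainland: the cut-bot, the drill-bot, the haul-bot, the paint-bot, the scan-bot, the sort-bot, the weld-bot | the island: the grip-bot, the lift-bot]
6. Smuggler goes back to the mainland alone.  [the mainland: the cut-bot, the drill-bot, the haul-bot, the paint-bot, the scan-bot, the sort-bot, the weld-bot | the island: the grip-bot, the lift-bot]
7. Smuggler goes to the island with the scan-bot.  [the mainland: the cut-bot, the drill-bot, the haul-bot, the paint-bot, the sort-bot, the weld-bot | the island: the grip-bot, the lift-bot, the scan-bot]
8. Smuggler goes back to the mainland alone.  [the mainland: the cut-bot, the drill-bot, the haul-bot, the paint-bot, the sort-bot, the weld-bot | the island: the grip-bot, the lift-bot, the scan-bot]
9. Smuggler goes to the island with the drill-bot.  [the mainland: the cut-bot, the haul-bot, the paint-bot, the sort-bot, the weld-bot | the island: the drill-bot, the grip-bot, the lift-bot, the scan-bot]
10. Smuggler goes back to the mainland alone.  [the mainland: the cut-bot, the haul-bot, the paint-bot, the sort-bot, the weld-bot | the island: the drill-bot, the grip-bot, the lift-bot, the scan-bot]
11. Smuggler goes to the island with the cut-bot.  [the mainland: the haul-bot, the paint-bot, the sort-bot, the weld-bot | the island: the cut-bot, the drill-bot, the grip-bot, the lift-bot, the scan-bot]
12. Smuggler goes back to the mainland alone.  [the mainland: the haul-bot, the paint-bot, the sort-bot, the weld-bot | the island: the cut-bot, the drill-bot, the grip-bot, the lift-bot, the scan-bot]
13. Smuggler goes to the island with the weld-bot.  [the mainland: the haul-bot, the paint-bot, the sort-bot | the island: the cut-bot, the drill-bot, the grip-bot, the lift-bot, the scan-bot, the weld-bot]
14. Smuggler goes back to the mainland alone.  [the mainland: the haul-bot, the paint-bot, the sort-bot | the island: the cut-bot, the drill-bot, the grip-bot, the lift-bot, the scan-bot, the weld-bot]
15. Smuggler goes to the island with the sort-bot.  [the mainland: the haul-bot, the paint-bot | the island: the cut-bot, the drill-bot, the grip-bot, the lift-bot, the scan-bot, the sort-bot, the weld-bot]
16. Smuggler goes back to the mainland alone.  [the mainland: the haul-bot, the paint-bot | the island: the cut-bot, the drill-bot, the grip-bot, the lift-bot, the scan-bot, the sort-bot, the weld-bot]
17. Smuggler goes to the island with the paint-bot.  [the mainland: the haul-bot | the island: the cut-bot, the drill-bot, the grip-bot, the lift-bot, the paint-bot, the scan-bot, the sort-bot, the weld-bot]
18. Smuggler goes back to the mainland alone.  [the mainland: the haul-bot | the island: the cut-bot, the drill-bot, the grip-bot, the lift-bot, the paint-bot, the scan-bot, the sort-bot, the weld-bot]
19. Smuggler goes to the island with the haul-bot.  [the mainland: — | the island: the cut-bot, the drill-bot, the grip-bot, the haul-bot, the lift-bot, the paint-bot, the scan-bot, the sort-bot, the weld-bot]

19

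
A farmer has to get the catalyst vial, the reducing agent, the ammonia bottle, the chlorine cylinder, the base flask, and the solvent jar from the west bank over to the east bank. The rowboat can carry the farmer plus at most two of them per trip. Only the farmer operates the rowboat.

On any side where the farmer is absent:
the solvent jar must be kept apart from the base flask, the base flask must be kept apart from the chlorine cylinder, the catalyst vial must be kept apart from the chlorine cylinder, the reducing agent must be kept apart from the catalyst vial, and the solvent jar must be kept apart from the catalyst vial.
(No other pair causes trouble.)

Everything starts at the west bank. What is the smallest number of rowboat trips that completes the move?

7

Counting alone: the farmer can take at most 2 across per trip to the east bank, so moving all 6 needs at least 3 loaded trips out, with a return between consecutive ones — at least 5 crossings.
The safety rule pushes this higher. Following every safe sequence of crossings, the most of the 6 that can be at the east bank as the rowboat arrives there on crossing 5 is 5 — never all 6.
So no plan with fewer than 7 crossings exists, and this one achieves 7:
1. Farmer goes to the east bank with the base flask and the catalyst vial.  [the west bank: the ammonia bottle, the chlorine cylinder, the reducing agent, the solvent jar | the east bank: the base flask, the catalyst vial]
2. Farmer goes back to the west bank alone.  [the west bank: the ammonia bottle, the chlorine cylinder, the reducing agent, the solvent jar | the east bank: the base flask, the catalyst vial]
3. Farmer goes to the east bank with the ammonia bottle and the reducing agent.  [the west bank: the chlorine cylinder, the solvent jar | the east bank: the ammonia bottle, the base flask, the catalyst vial, the reducing agent]
4. Farmer goes back to the west bank with the catalyst vial.  [the west bank: the catalyst vial, the chlorine cylinder, the solvent jar | the east bank: the ammonia bottle, the base flask, the reducing agent]
5. Farmer goes to the east bank with the chlorine cylinder and the solvent jar.  [the west bank: the catalyst vial | the east bank: the ammonia bottle, the base flask, the chlorine cylinder, the reducing agent, the solvent jar]
6. Farmer goes back to the west bank with the base flask.  [the west bank: the base flask, the catalyst vial | the east bank: the ammonia bottle, the chlorine cylinder, the reducing agent, the solvent jar]
7. Farmer goes to the east bank with the base flask and the catalyst vial.  [the west bank: — | the east bank: the ammonia bottle, the base flask, the catalyst vial, the chlorine cylinder, the reducing agent, the solvent jar]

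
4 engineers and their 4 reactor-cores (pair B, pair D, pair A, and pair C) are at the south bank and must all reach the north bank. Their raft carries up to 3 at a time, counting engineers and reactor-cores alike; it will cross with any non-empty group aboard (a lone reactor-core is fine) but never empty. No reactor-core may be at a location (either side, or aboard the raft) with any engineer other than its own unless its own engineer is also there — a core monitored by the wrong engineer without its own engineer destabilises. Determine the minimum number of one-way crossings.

9

Counting alone: each trip to the north bank takes at most 3 across and each return brings at least 1 back, so after t trips out (and t−1 returns) at most 3t − (t−1) of the 8 are across; that first reaches 8 at t = 4, so at least 7 crossings are needed.
The safety rule pushes this higher. Following every safe sequence of crossings, the most of the 8 that can be at the north bank as the raft arrives there on crossing 7 is 7 — never all 8.
So no plan with fewer than 9 crossings exists, and this one achieves 9:
1. engineer B and reactor-core B cross → the north bank.
2. engineer B crosses ← the south bank.
3. engineer B, engineer D, and reactor-core D cross → the north bank.
4. engineer B and reactor-core B cross ← the south bank.
5. engineer A, engineer B, and engineer C cross → the north bank.
6. reactor-core D crosses ← the south bank.
7. reactor-core B and reactor-core D cross → the north bank.
8. reactor-core B crosses ← the south bank.
9. reactor-core A, reactor-core B, and reactor-core C cross → the north bank.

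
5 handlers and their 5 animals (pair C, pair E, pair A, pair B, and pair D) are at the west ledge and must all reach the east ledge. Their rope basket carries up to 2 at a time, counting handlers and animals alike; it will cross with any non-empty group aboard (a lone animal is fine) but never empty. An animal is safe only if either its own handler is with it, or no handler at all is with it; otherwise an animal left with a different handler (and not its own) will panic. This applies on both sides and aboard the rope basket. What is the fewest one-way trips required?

impossible

Following every safe sequence of crossings from the start, the most of the 10 that can be at the east ledge as the rope basket arrives there on crossings 1, 3, 5, 7 is 2, 3, 4, 5 respectively; the best ever achieved is 5 of 10.
From crossing 9 on, no configuration arises that was not already reachable earlier: only 82 distinct safe configurations (who is on which side, and where the rope basket is) can ever be reached, none of them has everyone across, and every continuation just revisits them. So no valid plan exists.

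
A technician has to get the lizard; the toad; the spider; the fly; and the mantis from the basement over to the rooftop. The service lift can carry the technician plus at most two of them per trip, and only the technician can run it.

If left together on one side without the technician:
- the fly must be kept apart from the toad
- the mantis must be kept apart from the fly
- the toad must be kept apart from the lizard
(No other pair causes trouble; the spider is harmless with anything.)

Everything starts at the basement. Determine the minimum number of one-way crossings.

5

Counting alone: the technician can take at most 2 across per trip to the rooftop, so moving all 5 needs at least 3 loaded trips out, with a return between consecutive ones — at least 5 crossings.
The plan below uses exactly 5 crossings, so it is optimal:
1. Technician goes to the rooftop with the fly and the lizard.  [the basement: the mantis, the spider, the toad | the rooftop: the fly, the lizard]
2. Technician goes back to the basement alone.  [the basement: the mantis, the spider, the toad | the rooftop: the fly, the lizard]
3. Technician goes to the rooftop with the spider.  [the basement: the mantis, the toad | the rooftop: the fly, the lizard, the spider]
4. Technician goes back to the basement alone.  [the basement: the mantis, the toad | the rooftop: the fly, the lizard, the spider]
5. Technician goes to the rooftop with the mantis and the toad.  [the basement: — | the rooftop: the fly, the lizard, the mantis, the spider, the toad]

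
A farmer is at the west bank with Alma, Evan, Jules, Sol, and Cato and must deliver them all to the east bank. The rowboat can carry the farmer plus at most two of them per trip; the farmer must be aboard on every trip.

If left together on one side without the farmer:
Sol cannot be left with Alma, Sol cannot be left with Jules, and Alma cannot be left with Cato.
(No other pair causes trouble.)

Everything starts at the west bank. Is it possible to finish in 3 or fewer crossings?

No

Counting alone: the farmer can take at most 2 across per trip to the east bank, so moving all 5 needs at least 3 loaded trips out, with a return between consecutive ones — at least 5 crossings.
Since 3 < 5, 3 crossings cannot be enough. (The shortest complete plan in fact takes 5:)
1. Farmer goes to the east bank with Alma and Jules.  [the west bank: Cato, Evan, Sol | the east bank: Alma, Jules]
2. Farmer goes back to the west bank alone.  [the west bank: Cato, Evan, Sol | the east bank: Alma, Jules]
3. Farmer goes to the east bank with Evan.  [the west bank: Cato, Sol | the east bank: Alma, Evan, Jules]
4. Farmer goes back to the west bank alone.  [the west bank: Cato, Sol | the east bank: Alma, Evan, Jules]
5. Farmer goes to the east bank with Cato and Sol.  [the west bank: — | the east bank: Alma, Cato, Evan, Jules, Sol]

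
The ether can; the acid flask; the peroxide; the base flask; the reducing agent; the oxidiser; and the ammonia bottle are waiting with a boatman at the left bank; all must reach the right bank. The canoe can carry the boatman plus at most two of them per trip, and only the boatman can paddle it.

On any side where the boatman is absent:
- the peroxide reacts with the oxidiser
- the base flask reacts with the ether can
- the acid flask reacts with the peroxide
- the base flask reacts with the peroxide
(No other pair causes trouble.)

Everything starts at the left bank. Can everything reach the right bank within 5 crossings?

Counting alone: the boatman can take at most 2 across per trip to the right bank, so moving all 7 needs at least 4 loaded trips out, with a return between consecutive ones — at least 7 crossings.
Since 5 < 7, 5 crossings cannot be enough. (The shortest complete plan in fact takes 7:)
1. Boatman goes to the right bank with the ether can and the peroxide.  [the left bank: the acid flask, the ammonia bottle, the base flask, the oxidiser, the reducing agent | the right bank: the ether can, the peroxide]
2. Boatman goes back to the left bank alone.  [the left bank: the acid flask, the ammonia bottle, the base flask, the oxidiser, the reducing agent | the right bank: the ether can, the peroxide]
3. Boatman goes to the right bank with the ammonia bottle and the reducing agent.  [the left bank: the acid flask, the base flask, the oxidiser | the right bank: the ammonia bottle, the ether can, the peroxide, the reducing agent]
4. Boatman goes back to the left bank alone.  [the left bank: the acid flask, the base flask, the oxidiser | the right bank: the ammonia bottle, the ether can, the peroxide, the reducing agent]
5. Boatman goes to the right bank with the acid flask and the oxidiser.  [the left bank: the base flask | the right bank: the acid flask, the ammonia bottle, the ether can, the oxidiser, the peroxide, the reducing agent]
6. Boatman goes back to the left bank with the peroxide.  [the left bank: the base flask, the peroxide | the right bank: the acid flask, the ammonia bottle, the ether can, the oxidiser, the reducing agent]
7. Boatman goes to the right bank with the base flask and the peroxide.  [the left bank: — | the right bank: the acid flask, the ammonia bottle, the base flask, the ether can, the oxidiser, the peroxide, the reducing agent]

No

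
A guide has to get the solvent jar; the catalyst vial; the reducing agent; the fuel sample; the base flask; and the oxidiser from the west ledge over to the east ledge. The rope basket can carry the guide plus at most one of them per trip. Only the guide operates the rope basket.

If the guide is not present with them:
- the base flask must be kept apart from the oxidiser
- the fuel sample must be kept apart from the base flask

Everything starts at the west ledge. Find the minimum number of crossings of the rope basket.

Counting alone: the guide can take at most 1 across per trip to the east ledge, so moving all 6 needs at least 6 loaded trips out, with a return between consecutive ones — at least 11 crossings.
The safety rule pushes this higher. Following every safe sequence of crossings, the most of the 6 that can be at the east ledge as the rope basket arrives there on crossing 11 is 5 — never all 6.
So no plan with fewer than 13 crossings exists, and this one achieves 13:
1. Guide goes to the east ledge with the base flask.  [the west ledge: the catalyst vial, the fuel sample, the oxidiser, the reducing agent, the solvent jar | the east ledge: the base flask]
2. Guide goes back to the west ledge alone.  [the west ledge: the catalyst vial, the fuel sample, the oxidiser, the reducing agent, the solvent jar | the east ledge: the base flask]
3. Guide goes to the east ledge with the solvent jar.  [the west ledge: the catalyst vial, the fuel sample, the oxidiser, the reducing agent | the east ledge: the base flask, the solvent jar]
4. Guide goes back to the west ledge alone.  [the west ledge: the catalyst vial, the fuel sample, the oxidiser, the reducing agent | the east ledge: the base flask, the solvent jar]
5. Guide goes to the east ledge with the catalyst vial.  [the west ledge: the fuel sample, the oxidiser, the reducing agent | the east ledge: the base flask, the catalyst vial, the solvent jar]
6. Guide goes back to the west ledge alone.  [the west ledge: the fuel sample, the oxidiser, the reducing agent | the east ledge: the base flask, the catalyst vial, the solvent jar]
7. Guide goes to the east ledge with the reducing agent.  [the west ledge: the fuel sample, the oxidiser | the east ledge: the base flask, the catalyst vial, the reducing agent, the solvent jar]
8. Guide goes back to the west ledge alone.  [the west ledge: the fuel sample, the oxidiser | the east ledge: the base flask, the catalyst vial, the reducing agent, the solvent jar]
9. Guide goes to the east ledge with the fuel sample.  [the west ledge: the oxidiser | the east ledge: the base flask, the catalyst vial, the fuel sample, the reducing agent, the solvent jar]
10. Guide goes back to the west ledge with the base flask.  [the west ledge: the base flask, the oxidiser | the east ledge: the catalyst vial, the fuel sample, the reducing agent, the solvent jar]
11. Guide goes to the east ledge with the oxidiser.  [the west ledge: the base flask | the east ledge: the catalyst vial, the fuel sample, the oxidiser, the reducing agent, the solvent jar]
12. Guide goes back to the west ledge alone.  [the west ledge: the base flask | the east ledge: the catalyst vial, the fuel sample, the oxidiser, the reducing agent, the solvent jar]
13. Guide goes to the east ledge with the base flask.  [the west ledge: — | the east ledge: the base flask, the catalyst vial, the fuel sample, the oxidiser, the reducing agent, the solvent jar]

13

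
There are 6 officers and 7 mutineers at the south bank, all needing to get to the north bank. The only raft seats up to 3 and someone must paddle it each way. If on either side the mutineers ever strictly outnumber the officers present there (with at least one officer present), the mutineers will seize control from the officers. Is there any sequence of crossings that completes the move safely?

The mutineers already outnumber the officers at the south bank before anyone moves, so the starting position itself is disallowed.

No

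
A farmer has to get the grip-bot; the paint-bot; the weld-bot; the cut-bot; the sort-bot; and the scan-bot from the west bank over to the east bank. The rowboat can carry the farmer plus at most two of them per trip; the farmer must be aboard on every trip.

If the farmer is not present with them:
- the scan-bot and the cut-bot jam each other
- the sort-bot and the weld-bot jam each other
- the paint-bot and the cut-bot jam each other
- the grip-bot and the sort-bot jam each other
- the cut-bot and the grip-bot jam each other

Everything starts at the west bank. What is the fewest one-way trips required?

7

Counting alone: the farmer can take at most 2 across per trip to the east bank, so moving all 6 needs at least 3 loaded trips out, with a return between consecutive ones — at least 5 crossings.
The safety rule pushes this higher. Following every safe sequence of crossings, the most of the 6 that can be at the east bank as the rowboat arrives there on crossing 5 is 5 — never all 6.
So no plan with fewer than 7 crossings exists, and this one achieves 7:
1. Farmer goes to the east bank with the cut-bot and the sort-bot.
2. Farmer goes back to the west bank alone.
3. Farmer goes to the east bank with the grip-bot and the paint-bot.
4. Farmer goes back to the west bank with the cut-bot and the sort-bot.
5. Farmer goes to the east bank with the scan-bot and the weld-bot.
6. Farmer goes back to the west bank alone.
7. Farmer goes to the east bank with the cut-bot and the sort-bot.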